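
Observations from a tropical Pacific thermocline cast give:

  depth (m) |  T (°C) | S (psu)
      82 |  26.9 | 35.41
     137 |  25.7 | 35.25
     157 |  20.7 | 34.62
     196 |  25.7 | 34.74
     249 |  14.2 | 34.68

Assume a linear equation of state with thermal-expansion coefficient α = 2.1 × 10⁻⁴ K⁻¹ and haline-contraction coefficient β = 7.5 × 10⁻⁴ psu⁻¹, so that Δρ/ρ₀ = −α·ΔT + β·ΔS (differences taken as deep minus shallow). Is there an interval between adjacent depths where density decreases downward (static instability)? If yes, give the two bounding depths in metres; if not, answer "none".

157–196 m

Evaluate Δρ/ρ₀ = −αΔT + βΔS across each adjacent pair:
  82–137 m: −αΔT+βΔS = −(2.1 × 10⁻⁴)(-1.2)+(7.5 × 10⁻⁴)(-0.16) = 1.3 × 10⁻⁴ → stable
  137–157 m: −αΔT+βΔS = −(2.1 × 10⁻⁴)(-5.0)+(7.5 × 10⁻⁴)(-0.63) = 5.8 × 10⁻⁴ → stable
  157–196 m: −αΔT+βΔS = −(2.1 × 10⁻⁴)(+5.0)+(7.5 × 10⁻⁴)(+0.12) = -9.6 × 10⁻⁴ → UNSTABLE
  196–249 m: −αΔT+βΔS = −(2.1 × 10⁻⁴)(-11.5)+(7.5 × 10⁻⁴)(-0.06) = 2.4 × 10⁻³ → stable
The 157–196 m interval has Δρ < 0: lighter water underlies denser water.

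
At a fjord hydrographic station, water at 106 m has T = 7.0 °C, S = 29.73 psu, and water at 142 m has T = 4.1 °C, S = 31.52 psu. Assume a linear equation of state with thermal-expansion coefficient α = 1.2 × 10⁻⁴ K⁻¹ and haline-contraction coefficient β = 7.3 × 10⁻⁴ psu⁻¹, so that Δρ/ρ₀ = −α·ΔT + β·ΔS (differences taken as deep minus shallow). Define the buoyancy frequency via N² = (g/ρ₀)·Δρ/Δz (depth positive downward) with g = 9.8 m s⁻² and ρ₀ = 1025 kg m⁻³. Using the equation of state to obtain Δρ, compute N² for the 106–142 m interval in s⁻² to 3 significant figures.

ΔT = -2.9 K, ΔS = +1.79 psu (deep − shallow).
Δρ/ρ₀ = −αΔT + βΔS = 3.48 × 10⁻⁴ + 1.3067 × 10⁻³ = 1.6547 × 10⁻³, so Δρ ≈ 1.696 kg m⁻³.
N² = (g/ρ₀)·Δρ/Δz = g·(Δρ/ρ₀)/Δz = 9.8 × 1.6547 × 10⁻³ / 36 = 4.5045 × 10⁻⁴ s⁻² ≈ 4.50 × 10⁻⁴ s⁻².

4.50 × 10⁻⁴ s⁻²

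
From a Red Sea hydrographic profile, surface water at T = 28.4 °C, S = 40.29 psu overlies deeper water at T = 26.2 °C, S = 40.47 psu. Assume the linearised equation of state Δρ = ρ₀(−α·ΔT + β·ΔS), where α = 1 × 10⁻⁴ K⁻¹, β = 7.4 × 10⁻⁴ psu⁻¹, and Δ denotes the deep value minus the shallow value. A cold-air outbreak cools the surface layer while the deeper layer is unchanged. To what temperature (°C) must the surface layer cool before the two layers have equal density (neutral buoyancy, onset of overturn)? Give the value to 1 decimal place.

Neutral buoyancy requires Δρ = 0, i.e. −α(T_deep − T_surf′) + β(S_deep − S_surf) = 0.
T_surf′ = T_deep − (β/α)·ΔS = 26.2 − (7.4 × 10⁻⁴/1 × 10⁻⁴)·(+0.18) = 24.868 °C.
Cooling required: 28.4 − (24.868) = 3.532 °C.

24.9 °C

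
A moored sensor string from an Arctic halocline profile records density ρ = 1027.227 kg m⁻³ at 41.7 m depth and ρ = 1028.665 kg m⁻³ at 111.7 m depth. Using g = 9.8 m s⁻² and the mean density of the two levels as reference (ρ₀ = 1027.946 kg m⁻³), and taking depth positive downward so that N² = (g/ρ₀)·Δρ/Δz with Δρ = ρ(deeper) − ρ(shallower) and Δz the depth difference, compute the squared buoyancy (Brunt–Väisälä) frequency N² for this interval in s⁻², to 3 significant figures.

1.96 × 10⁻⁴ s⁻²

Δρ = 1028.665 − 1027.227 = 1.438 kg m⁻³ over Δz = 111.7 − 41.7 = 70 m.
N² = (9.8/1027.946) × (1.438/70) = 1.9585 × 10⁻⁴ s⁻² ≈ 1.96 × 10⁻⁴ s⁻².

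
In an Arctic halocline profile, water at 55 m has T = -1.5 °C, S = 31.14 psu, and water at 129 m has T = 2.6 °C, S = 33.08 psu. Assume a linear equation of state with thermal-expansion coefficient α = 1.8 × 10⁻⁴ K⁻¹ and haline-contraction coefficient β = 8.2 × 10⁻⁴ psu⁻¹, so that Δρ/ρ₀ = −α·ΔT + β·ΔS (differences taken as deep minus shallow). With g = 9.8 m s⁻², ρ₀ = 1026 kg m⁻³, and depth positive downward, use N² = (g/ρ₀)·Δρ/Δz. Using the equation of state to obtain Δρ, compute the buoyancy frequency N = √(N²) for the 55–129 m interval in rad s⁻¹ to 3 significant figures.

ΔT = +4.1 K, ΔS = +1.94 psu (deep − shallow).
Δρ/ρ₀ = −αΔT + βΔS = -7.38 × 10⁻⁴ + 1.5908 × 10⁻³ = 8.528 × 10⁻⁴, so Δρ ≈ 0.8750 kg m⁻³.
N² = (g/ρ₀)·Δρ/Δz = g·(Δρ/ρ₀)/Δz = 9.8 × 8.528 × 10⁻⁴ / 74 = 1.1294 × 10⁻⁴ s⁻².
N = √(1.1294 × 10⁻⁴) = 0.010627 rad s⁻¹ ≈ 0.0106 rad s⁻¹.

0.0106 rad s⁻¹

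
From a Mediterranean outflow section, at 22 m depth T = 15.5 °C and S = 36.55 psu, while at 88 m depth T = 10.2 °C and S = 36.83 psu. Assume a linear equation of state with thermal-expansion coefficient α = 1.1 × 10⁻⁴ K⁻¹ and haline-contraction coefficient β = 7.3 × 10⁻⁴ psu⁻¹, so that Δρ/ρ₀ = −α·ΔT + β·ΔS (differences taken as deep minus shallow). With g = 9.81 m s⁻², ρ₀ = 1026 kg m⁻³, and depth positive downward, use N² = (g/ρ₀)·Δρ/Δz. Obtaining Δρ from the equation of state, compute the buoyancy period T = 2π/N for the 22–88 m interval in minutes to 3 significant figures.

ΔT = -5.3 K, ΔS = +0.28 psu (deep − shallow).
Δρ/ρ₀ = −αΔT + βΔS = 5.83 × 10⁻⁴ + 2.044 × 10⁻⁴ = 7.874 × 10⁻⁴, so Δρ ≈ 0.8079 kg m⁻³.
N² = (g/ρ₀)·Δρ/Δz = g·(Δρ/ρ₀)/Δz = 9.81 × 7.874 × 10⁻⁴ / 66 = 1.1704 × 10⁻⁴ s⁻².
N = √(1.1704 × 10⁻⁴) = 0.010819 rad s⁻¹ → T = 2π/N = 580.75 s = 9.6792 min ≈ 9.68 min.

9.68 min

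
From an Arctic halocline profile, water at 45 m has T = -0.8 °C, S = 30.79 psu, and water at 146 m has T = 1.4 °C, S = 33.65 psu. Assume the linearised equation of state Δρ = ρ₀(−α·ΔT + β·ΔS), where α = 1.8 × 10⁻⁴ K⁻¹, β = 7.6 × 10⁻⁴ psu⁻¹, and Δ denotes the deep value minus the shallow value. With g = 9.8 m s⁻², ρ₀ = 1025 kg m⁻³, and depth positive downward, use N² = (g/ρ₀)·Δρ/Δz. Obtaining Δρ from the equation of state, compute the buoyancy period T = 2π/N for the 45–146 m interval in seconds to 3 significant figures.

ΔT = +2.2 K, ΔS = +2.86 psu (deep − shallow).
Δρ/ρ₀ = −αΔT + βΔS = -3.96 × 10⁻⁴ + 2.1736 × 10⁻³ = 1.7776 × 10⁻³, so Δρ ≈ 1.822 kg m⁻³.
N² = (g/ρ₀)·Δρ/Δz = g·(Δρ/ρ₀)/Δz = 9.8 × 1.7776 × 10⁻³ / 101 = 1.7248 × 10⁻⁴ s⁻².
N = √(1.7248 × 10⁻⁴) = 0.013133 rad s⁻¹ → T = 2π/N = 478.43 s ≈ 478 s.

478 s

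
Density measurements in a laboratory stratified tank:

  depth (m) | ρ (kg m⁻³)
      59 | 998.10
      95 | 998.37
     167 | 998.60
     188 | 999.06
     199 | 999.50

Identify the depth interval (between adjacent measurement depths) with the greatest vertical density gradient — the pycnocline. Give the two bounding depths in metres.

Compute the density gradient over each adjacent pair:
  59–95 m: Δρ/Δz = 0.27/36 = 7.5 × 10⁻³ kg m⁻⁴
  95–167 m: Δρ/Δz = 0.23/72 = 3.2 × 10⁻³ kg m⁻⁴
  167–188 m: Δρ/Δz = 0.46/21 = 0.022 kg m⁻⁴
  188–199 m: Δρ/Δz = 0.44/11 = 0.040 kg m⁻⁴
The largest gradient is in the 188–199 m interval — the pycnocline.

188–199 m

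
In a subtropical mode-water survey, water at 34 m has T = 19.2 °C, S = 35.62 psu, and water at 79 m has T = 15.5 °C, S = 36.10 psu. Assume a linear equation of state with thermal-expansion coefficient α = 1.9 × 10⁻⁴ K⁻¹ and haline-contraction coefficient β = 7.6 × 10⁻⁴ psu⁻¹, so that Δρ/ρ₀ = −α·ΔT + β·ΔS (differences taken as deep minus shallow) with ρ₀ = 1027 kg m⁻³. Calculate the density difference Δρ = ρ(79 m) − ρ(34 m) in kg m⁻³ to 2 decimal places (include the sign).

ΔT = -3.7 K, ΔS = +0.48 psu (deep − shallow).
Δρ/ρ₀ = −(1.9 × 10⁻⁴)(-3.7) + (7.6 × 10⁻⁴)(+0.48) = 1.0678 × 10⁻³.
Δρ = 1027 × (1.0678 × 10⁻³) = +1.10 kg m⁻³.
Positive Δρ: denser below, stable.

+1.10 kg m⁻³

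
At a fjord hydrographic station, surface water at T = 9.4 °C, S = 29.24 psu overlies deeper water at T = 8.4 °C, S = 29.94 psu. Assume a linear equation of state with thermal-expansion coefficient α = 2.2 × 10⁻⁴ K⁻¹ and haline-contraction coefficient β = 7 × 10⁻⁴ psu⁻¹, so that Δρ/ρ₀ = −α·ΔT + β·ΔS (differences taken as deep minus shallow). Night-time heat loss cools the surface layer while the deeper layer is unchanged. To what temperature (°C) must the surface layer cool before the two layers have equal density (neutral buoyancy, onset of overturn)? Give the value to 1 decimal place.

Neutral buoyancy requires Δρ = 0, i.e. −α(T_deep − T_surf′) + β(S_deep − S_surf) = 0.
T_surf′ = T_deep − (β/α)·ΔS = 8.4 − (7 × 10⁻⁴/2.2 × 10⁻⁴)·(+0.70) = 6.173 °C.
Cooling required: 9.4 − (6.173) = 3.227 °C.

6.2 °C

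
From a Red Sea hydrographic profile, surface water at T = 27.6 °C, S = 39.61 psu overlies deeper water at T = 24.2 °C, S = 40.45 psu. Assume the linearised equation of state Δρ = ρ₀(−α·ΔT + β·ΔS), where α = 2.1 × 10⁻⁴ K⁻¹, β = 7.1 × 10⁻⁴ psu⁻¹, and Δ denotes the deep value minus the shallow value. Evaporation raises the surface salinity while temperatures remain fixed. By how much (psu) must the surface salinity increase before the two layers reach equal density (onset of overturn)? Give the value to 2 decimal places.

Neutral buoyancy requires −α(T_deep − T_surf) + β(S_deep − S_surf′) = 0.
S_surf′ = S_deep − (α/β)·ΔT = 40.45 − (2.1 × 10⁻⁴/7.1 × 10⁻⁴)·(-3.4) = 41.4556 psu.
Increase required: 41.4556 − 39.61 = 1.8456 psu.

1.85 psu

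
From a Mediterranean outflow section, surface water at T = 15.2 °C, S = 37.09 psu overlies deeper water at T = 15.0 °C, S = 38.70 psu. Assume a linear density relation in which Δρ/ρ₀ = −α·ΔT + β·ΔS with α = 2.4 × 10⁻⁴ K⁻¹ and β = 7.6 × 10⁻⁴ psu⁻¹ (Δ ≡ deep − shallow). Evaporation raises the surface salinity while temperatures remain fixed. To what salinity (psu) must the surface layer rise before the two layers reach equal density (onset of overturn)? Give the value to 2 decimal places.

38.76 psu

Neutral buoyancy requires −α(T_deep − T_surf) + β(S_deep − S_surf′) = 0.
S_surf′ = S_deep − (α/β)·ΔT = 38.70 − (2.4 × 10⁻⁴/7.6 × 10⁻⁴)·(-0.2) = 38.7632 psu.
Increase required: 38.7632 − 37.09 = 1.6732 psu.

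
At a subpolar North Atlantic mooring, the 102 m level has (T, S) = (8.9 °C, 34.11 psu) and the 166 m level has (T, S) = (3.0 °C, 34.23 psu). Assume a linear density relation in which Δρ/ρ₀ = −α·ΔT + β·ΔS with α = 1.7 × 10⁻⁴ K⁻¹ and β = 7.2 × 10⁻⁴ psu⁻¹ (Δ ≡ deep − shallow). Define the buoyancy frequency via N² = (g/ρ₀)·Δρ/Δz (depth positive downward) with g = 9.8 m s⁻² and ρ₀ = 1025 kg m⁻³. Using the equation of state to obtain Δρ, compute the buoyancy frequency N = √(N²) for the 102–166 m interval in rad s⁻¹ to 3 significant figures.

0.0129 rad s⁻¹

ΔT = -5.9 K, ΔS = +0.12 psu (deep − shallow).
Δρ/ρ₀ = −αΔT + βΔS = 1.003 × 10⁻³ + 8.64 × 10⁻⁵ = 1.0894 × 10⁻³, so Δρ ≈ 1.117 kg m⁻³.
N² = (g/ρ₀)·Δρ/Δz = g·(Δρ/ρ₀)/Δz = 9.8 × 1.0894 × 10⁻³ / 64 = 1.6681 × 10⁻⁴ s⁻².
N = √(1.6681 × 10⁻⁴) = 0.012915 rad s⁻¹ ≈ 0.0129 rad s⁻¹.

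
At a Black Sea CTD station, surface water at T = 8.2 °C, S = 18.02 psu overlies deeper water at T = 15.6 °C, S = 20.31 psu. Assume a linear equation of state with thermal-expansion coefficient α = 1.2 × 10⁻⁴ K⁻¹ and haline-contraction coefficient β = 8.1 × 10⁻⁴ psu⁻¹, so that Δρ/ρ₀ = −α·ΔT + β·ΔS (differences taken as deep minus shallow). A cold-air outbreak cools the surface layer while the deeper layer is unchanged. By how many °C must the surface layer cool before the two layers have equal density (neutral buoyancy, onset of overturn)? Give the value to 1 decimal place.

Neutral buoyancy requires Δρ = 0, i.e. −α(T_deep − T_surf′) + β(S_deep − S_surf) = 0.
T_surf′ = T_deep − (β/α)·ΔS = 15.6 − (8.1 × 10⁻⁴/1.2 × 10⁻⁴)·(+2.29) = 0.143 °C.
Cooling required: 8.2 − (0.143) = 8.057 °C.

8.1 °C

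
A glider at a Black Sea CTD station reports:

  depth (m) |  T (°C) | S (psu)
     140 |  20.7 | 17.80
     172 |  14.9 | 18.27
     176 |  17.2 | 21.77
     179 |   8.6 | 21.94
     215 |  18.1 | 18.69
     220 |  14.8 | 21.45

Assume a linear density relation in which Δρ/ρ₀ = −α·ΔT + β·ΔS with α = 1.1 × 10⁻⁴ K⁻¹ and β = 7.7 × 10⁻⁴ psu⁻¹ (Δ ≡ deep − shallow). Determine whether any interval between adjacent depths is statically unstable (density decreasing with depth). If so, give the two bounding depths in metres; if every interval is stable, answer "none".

179–215 m

Evaluate Δρ/ρ₀ = −αΔT + βΔS across each adjacent pair:
  140–172 m: −αΔT+βΔS = −(1.1 × 10⁻⁴)(-5.8)+(7.7 × 10⁻⁴)(+0.47) = 1.0 × 10⁻³ → stable
  172–176 m: −αΔT+βΔS = −(1.1 × 10⁻⁴)(+2.3)+(7.7 × 10⁻⁴)(+3.50) = 2.4 × 10⁻³ → stable
  176–179 m: −αΔT+βΔS = −(1.1 × 10⁻⁴)(-8.6)+(7.7 × 10⁻⁴)(+0.17) = 1.1 × 10⁻³ → stable
  179–215 m: −αΔT+βΔS = −(1.1 × 10⁻⁴)(+9.5)+(7.7 × 10⁻⁴)(-3.25) = -3.5 × 10⁻³ → UNSTABLE
  215–220 m: −αΔT+βΔS = −(1.1 × 10⁻⁴)(-3.3)+(7.7 × 10⁻⁴)(+2.76) = 2.5 × 10⁻³ → stable
The 179–215 m interval has Δρ < 0: lighter water underlies denser water.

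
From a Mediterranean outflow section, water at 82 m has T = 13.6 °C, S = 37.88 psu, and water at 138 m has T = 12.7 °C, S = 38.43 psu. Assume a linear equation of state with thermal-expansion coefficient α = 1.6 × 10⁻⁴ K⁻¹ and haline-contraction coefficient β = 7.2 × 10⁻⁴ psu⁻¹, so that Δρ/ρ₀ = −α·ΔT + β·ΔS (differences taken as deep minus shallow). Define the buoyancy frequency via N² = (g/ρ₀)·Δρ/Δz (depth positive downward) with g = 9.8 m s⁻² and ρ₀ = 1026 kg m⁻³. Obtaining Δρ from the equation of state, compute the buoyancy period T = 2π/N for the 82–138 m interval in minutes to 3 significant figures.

10.8 min

ΔT = -0.9 K, ΔS = +0.55 psu (deep − shallow).
Δρ/ρ₀ = −αΔT + βΔS = 1.44 × 10⁻⁴ + 3.96 × 10⁻⁴ = 5.40 × 10⁻⁴, so Δρ ≈ 0.5540 kg m⁻³.
N² = (g/ρ₀)·Δρ/Δz = g·(Δρ/ρ₀)/Δz = 9.8 × 5.40 × 10⁻⁴ / 56 = 9.4500 × 10⁻⁵ s⁻².
N = √(9.4500 × 10⁻⁵) = 9.7211 × 10⁻³ rad s⁻¹ → T = 2π/N = 646.35 s = 10.773 min ≈ 10.8 min.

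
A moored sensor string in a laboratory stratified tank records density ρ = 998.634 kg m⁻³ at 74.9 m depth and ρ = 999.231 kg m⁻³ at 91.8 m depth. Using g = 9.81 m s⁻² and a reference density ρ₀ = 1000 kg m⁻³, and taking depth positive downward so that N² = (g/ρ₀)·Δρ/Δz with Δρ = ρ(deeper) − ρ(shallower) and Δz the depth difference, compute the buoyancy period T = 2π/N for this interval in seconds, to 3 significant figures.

Δρ = 999.231 − 998.634 = 0.597 kg m⁻³ over Δz = 91.8 − 74.9 = 16.9 m.
N² = (9.81/1000) × (0.597/16.9) = 3.4654 × 10⁻⁴ s⁻².
N = √(3.4654 × 10⁻⁴) = 0.018616 rad s⁻¹, so T = 2π/N = 337.52 s ≈ 338 s.

338 s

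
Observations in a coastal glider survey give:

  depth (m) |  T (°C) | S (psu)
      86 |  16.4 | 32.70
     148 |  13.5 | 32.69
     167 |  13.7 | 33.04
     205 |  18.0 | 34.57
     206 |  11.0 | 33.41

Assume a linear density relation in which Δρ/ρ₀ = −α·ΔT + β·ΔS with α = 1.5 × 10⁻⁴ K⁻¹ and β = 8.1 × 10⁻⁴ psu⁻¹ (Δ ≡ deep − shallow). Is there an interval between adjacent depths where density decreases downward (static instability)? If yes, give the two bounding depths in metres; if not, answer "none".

Evaluate Δρ/ρ₀ = −αΔT + βΔS across each adjacent pair:
  86–148 m: −αΔT+βΔS = −(1.5 × 10⁻⁴)(-2.9)+(8.1 × 10⁻⁴)(-0.01) = 4.3 × 10⁻⁴ → stable
  148–167 m: −αΔT+βΔS = −(1.5 × 10⁻⁴)(+0.2)+(8.1 × 10⁻⁴)(+0.35) = 2.5 × 10⁻⁴ → stable
  167–205 m: −αΔT+βΔS = −(1.5 × 10⁻⁴)(+4.3)+(8.1 × 10⁻⁴)(+1.53) = 5.9 × 10⁻⁴ → stable
  205–206 m: −αΔT+βΔS = −(1.5 × 10⁻⁴)(-7.0)+(8.1 × 10⁻⁴)(-1.16) = 1.1 × 10⁻⁴ → stable
Every interval has Δρ > 0: the column is stably stratified throughout.

none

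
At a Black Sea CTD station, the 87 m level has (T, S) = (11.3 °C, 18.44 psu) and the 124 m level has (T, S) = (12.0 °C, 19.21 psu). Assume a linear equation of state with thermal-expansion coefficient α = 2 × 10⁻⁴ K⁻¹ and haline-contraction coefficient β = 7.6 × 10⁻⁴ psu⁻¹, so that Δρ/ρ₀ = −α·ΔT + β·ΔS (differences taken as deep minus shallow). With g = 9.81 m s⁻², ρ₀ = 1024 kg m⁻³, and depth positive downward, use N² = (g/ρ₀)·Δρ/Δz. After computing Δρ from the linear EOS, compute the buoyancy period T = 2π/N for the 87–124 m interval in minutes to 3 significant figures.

9.64 min

ΔT = +0.7 K, ΔS = +0.77 psu (deep − shallow).
Δρ/ρ₀ = −αΔT + βΔS = -1.40 × 10⁻⁴ + 5.852 × 10⁻⁴ = 4.452 × 10⁻⁴, so Δρ ≈ 0.4559 kg m⁻³.
N² = (g/ρ₀)·Δρ/Δz = g·(Δρ/ρ₀)/Δz = 9.81 × 4.452 × 10⁻⁴ / 37 = 1.1804 × 10⁻⁴ s⁻².
N = √(1.1804 × 10⁻⁴) = 0.010865 rad s⁻¹ → T = 2π/N = 578.30 s = 9.6383 min ≈ 9.64 min.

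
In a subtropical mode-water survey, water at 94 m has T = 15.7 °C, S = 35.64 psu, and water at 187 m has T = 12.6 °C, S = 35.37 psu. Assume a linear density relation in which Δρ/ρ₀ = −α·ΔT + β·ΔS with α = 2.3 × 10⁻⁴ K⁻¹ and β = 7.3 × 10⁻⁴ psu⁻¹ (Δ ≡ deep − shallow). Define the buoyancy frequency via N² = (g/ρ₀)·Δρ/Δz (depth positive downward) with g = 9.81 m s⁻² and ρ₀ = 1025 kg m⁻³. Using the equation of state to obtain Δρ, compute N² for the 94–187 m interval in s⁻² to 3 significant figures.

5.44 × 10⁻⁵ s⁻²

ΔT = -3.1 K, ΔS = -0.27 psu (deep − shallow).
Δρ/ρ₀ = −αΔT + βΔS = 7.13 × 10⁻⁴ − 1.971 × 10⁻⁴ = 5.159 × 10⁻⁴, so Δρ ≈ 0.5288 kg m⁻³.
N² = (g/ρ₀)·Δρ/Δz = g·(Δρ/ρ₀)/Δz = 9.81 × 5.159 × 10⁻⁴ / 93 = 5.4419 × 10⁻⁵ s⁻² ≈ 5.44 × 10⁻⁵ s⁻².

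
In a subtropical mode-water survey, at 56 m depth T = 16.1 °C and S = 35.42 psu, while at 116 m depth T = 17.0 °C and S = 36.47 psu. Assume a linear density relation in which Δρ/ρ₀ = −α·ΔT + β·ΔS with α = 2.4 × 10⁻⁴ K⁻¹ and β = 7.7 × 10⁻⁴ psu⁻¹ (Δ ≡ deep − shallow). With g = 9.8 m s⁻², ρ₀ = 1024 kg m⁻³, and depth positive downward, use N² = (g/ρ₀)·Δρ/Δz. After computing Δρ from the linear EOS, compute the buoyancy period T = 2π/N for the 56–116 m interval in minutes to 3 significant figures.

10.6 min

ΔT = +0.9 K, ΔS = +1.05 psu (deep − shallow).
Δρ/ρ₀ = −αΔT + βΔS = -2.16 × 10⁻⁴ + 8.085 × 10⁻⁴ = 5.925 × 10⁻⁴, so Δρ ≈ 0.6067 kg m⁻³.
N² = (g/ρ₀)·Δρ/Δz = g·(Δρ/ρ₀)/Δz = 9.8 × 5.925 × 10⁻⁴ / 60 = 9.6775 × 10⁻⁵ s⁻².
N = √(9.6775 × 10⁻⁵) = 9.8374 × 10⁻³ rad s⁻¹ → T = 2π/N = 638.70 s = 10.645 min ≈ 10.6 min.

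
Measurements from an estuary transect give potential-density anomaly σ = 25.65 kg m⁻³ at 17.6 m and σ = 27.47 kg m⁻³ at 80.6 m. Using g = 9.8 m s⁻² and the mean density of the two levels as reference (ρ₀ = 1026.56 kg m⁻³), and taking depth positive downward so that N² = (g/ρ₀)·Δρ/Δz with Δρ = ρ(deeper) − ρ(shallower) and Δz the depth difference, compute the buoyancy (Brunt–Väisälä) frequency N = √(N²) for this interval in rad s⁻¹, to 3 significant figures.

Δρ = 1027.47 − 1025.65 = 1.82 kg m⁻³ over Δz = 80.6 − 17.6 = 63 m.
N² = (9.8/1026.56) × (1.82/63) = 2.7579 × 10⁻⁴ s⁻².
N = √(2.7579 × 10⁻⁴) = 0.016607 rad s⁻¹ ≈ 0.0166 rad s⁻¹.
A positive N² confirms static stability across the interval.

0.0166 rad s⁻¹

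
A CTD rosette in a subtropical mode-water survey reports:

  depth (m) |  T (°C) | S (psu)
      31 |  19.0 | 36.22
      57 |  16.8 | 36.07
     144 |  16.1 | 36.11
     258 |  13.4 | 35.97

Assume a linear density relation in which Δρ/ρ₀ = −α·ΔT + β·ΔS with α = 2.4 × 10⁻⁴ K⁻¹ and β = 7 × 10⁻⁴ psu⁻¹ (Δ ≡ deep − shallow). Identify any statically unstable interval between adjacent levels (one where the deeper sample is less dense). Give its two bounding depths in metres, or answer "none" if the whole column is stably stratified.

Evaluate Δρ/ρ₀ = −αΔT + βΔS across each adjacent pair:
  31–57 m: −αΔT+βΔS = −(2.4 × 10⁻⁴)(-2.2)+(7 × 10⁻⁴)(-0.15) = 4.2 × 10⁻⁴ → stable
  57–144 m: −αΔT+βΔS = −(2.4 × 10⁻⁴)(-0.7)+(7 × 10⁻⁴)(+0.04) = 2.0 × 10⁻⁴ → stable
  144–258 m: −αΔT+βΔS = −(2.4 × 10⁻⁴)(-2.7)+(7 × 10⁻⁴)(-0.14) = 5.5 × 10⁻⁴ → stable
Every interval has Δρ > 0: the column is stably stratified throughout.

none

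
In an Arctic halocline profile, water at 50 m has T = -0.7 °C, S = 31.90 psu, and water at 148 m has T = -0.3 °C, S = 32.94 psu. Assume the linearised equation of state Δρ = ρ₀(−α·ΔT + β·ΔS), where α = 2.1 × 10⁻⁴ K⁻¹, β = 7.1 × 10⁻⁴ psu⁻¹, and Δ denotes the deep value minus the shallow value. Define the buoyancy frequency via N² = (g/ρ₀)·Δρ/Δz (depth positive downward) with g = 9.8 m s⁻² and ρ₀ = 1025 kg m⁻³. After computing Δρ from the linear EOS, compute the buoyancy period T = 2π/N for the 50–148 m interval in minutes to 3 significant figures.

12.9 min

ΔT = +0.4 K, ΔS = +1.04 psu (deep − shallow).
Δρ/ρ₀ = −αΔT + βΔS = -8.40 × 10⁻⁵ + 7.384 × 10⁻⁴ = 6.544 × 10⁻⁴, so Δρ ≈ 0.6708 kg m⁻³.
N² = (g/ρ₀)·Δρ/Δz = g·(Δρ/ρ₀)/Δz = 9.8 × 6.544 × 10⁻⁴ / 98 = 6.5440 × 10⁻⁵ s⁻².
N = √(6.5440 × 10⁻⁵) = 8.0895 × 10⁻³ rad s⁻¹ → T = 2π/N = 776.71 s = 12.945 min ≈ 12.9 min.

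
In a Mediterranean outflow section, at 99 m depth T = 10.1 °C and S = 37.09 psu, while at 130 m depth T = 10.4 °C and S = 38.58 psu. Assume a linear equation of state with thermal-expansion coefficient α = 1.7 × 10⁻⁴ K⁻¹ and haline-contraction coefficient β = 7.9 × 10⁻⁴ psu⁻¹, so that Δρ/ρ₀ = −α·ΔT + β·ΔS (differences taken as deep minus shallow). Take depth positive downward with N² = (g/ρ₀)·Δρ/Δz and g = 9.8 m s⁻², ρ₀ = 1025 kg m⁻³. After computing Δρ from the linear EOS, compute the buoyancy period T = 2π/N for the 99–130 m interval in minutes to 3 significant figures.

5.55 min

ΔT = +0.3 K, ΔS = +1.49 psu (deep − shallow).
Δρ/ρ₀ = −αΔT + βΔS = -5.10 × 10⁻⁵ + 1.1771 × 10⁻³ = 1.1261 × 10⁻³, so Δρ ≈ 1.154 kg m⁻³.
N² = (g/ρ₀)·Δρ/Δz = g·(Δρ/ρ₀)/Δz = 9.8 × 1.1261 × 10⁻³ / 31 = 3.5599 × 10⁻⁴ s⁻².
N = √(3.5599 × 10⁻⁴) = 0.018868 rad s⁻¹ → T = 2π/N = 333.01 s = 5.5502 min ≈ 5.55 min.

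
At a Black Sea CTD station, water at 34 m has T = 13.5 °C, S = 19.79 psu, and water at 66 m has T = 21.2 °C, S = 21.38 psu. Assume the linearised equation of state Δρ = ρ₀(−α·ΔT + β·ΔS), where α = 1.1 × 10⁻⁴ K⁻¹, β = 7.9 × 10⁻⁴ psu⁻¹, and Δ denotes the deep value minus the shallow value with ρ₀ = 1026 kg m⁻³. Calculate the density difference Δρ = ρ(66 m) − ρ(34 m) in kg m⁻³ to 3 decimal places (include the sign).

ΔT = +7.7 K, ΔS = +1.59 psu (deep − shallow).
Δρ/ρ₀ = −(1.1 × 10⁻⁴)(+7.7) + (7.9 × 10⁻⁴)(+1.59) = 4.091 × 10⁻⁴.
Δρ = 1026 × (4.091 × 10⁻⁴) = +0.420 kg m⁻³.
Positive Δρ: denser below, stable.

+0.420 kg m⁻³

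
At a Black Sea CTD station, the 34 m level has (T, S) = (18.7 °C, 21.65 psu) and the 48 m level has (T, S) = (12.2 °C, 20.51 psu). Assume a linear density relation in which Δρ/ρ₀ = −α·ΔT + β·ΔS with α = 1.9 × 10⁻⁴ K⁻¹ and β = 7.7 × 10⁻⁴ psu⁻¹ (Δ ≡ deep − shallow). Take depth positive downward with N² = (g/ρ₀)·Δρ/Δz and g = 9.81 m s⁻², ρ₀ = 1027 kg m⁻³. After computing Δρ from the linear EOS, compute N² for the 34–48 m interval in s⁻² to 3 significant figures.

2.50 × 10⁻⁴ s⁻²

ΔT = -6.5 K, ΔS = -1.14 psu (deep − shallow).
Δρ/ρ₀ = −αΔT + βΔS = 1.235 × 10⁻³ − 8.778 × 10⁻⁴ = 3.572 × 10⁻⁴, so Δρ ≈ 0.3668 kg m⁻³.
N² = (g/ρ₀)·Δρ/Δz = g·(Δρ/ρ₀)/Δz = 9.81 × 3.572 × 10⁻⁴ / 14 = 2.5030 × 10⁻⁴ s⁻² ≈ 2.50 × 10⁻⁴ s⁻².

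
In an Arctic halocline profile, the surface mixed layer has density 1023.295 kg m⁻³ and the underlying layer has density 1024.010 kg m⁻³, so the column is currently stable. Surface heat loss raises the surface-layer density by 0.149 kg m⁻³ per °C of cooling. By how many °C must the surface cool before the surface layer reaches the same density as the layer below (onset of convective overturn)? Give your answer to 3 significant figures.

Density deficit of the surface layer: 1024.010 − 1023.295 = 0.715 kg m⁻³.
Required change = 0.715 / 0.149 = 4.80 °C.

4.80 °C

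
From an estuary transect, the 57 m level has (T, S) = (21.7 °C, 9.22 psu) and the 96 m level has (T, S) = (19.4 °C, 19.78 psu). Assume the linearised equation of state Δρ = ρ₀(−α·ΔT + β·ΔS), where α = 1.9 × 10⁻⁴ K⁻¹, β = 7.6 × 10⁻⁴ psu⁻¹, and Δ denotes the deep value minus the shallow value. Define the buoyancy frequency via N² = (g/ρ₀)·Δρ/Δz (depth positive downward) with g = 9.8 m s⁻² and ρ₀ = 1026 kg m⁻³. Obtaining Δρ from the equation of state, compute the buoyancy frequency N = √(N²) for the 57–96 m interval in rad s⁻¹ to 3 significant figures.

ΔT = -2.3 K, ΔS = +10.56 psu (deep − shallow).
Δρ/ρ₀ = −αΔT + βΔS = 4.37 × 10⁻⁴ + 8.0256 × 10⁻³ = 8.4626 × 10⁻³, so Δρ ≈ 8.683 kg m⁻³.
N² = (g/ρ₀)·Δρ/Δz = g·(Δρ/ρ₀)/Δz = 9.8 × 8.4626 × 10⁻³ / 39 = 2.1265 × 10⁻³ s⁻².
N = √(2.1265 × 10⁻³) = 0.046114 rad s⁻¹ ≈ 0.0461 rad s⁻¹.

0.0461 rad s⁻¹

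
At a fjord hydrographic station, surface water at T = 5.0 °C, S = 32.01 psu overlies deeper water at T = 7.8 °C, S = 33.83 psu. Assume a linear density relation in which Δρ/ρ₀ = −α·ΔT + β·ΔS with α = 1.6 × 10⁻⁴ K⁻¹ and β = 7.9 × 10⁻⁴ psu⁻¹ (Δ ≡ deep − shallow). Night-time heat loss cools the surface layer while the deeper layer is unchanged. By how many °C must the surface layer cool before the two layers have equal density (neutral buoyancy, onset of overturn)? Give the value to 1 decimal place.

6.2 °C

Neutral buoyancy requires Δρ = 0, i.e. −α(T_deep − T_surf′) + β(S_deep − S_surf) = 0.
T_surf′ = T_deep − (β/α)·ΔS = 7.8 − (7.9 × 10⁻⁴/1.6 × 10⁻⁴)·(+1.82) = -1.186 °C.
Cooling required: 5.0 − (-1.186) = 6.186 °C.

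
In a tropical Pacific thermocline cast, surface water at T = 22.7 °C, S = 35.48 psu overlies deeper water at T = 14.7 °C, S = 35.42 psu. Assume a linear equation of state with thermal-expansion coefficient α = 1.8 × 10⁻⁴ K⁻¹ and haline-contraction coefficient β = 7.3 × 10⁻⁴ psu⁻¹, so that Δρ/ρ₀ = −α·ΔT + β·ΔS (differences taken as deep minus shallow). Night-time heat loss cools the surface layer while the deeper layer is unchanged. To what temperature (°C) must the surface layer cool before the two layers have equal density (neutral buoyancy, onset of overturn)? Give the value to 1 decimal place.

14.9 °C

Neutral buoyancy requires Δρ = 0, i.e. −α(T_deep − T_surf′) + β(S_deep − S_surf) = 0.
T_surf′ = T_deep − (β/α)·ΔS = 14.7 − (7.3 × 10⁻⁴/1.8 × 10⁻⁴)·(-0.06) = 14.943 °C.
Cooling required: 22.7 − (14.943) = 7.757 °C.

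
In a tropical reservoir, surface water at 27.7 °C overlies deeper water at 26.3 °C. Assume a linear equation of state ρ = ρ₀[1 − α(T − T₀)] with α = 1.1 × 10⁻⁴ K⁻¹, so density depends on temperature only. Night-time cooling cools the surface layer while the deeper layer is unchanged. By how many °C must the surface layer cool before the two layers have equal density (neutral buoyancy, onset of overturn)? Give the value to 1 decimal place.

With temperature the only control, equal density requires T_surf′ = T_deep.
T_surf′ = 26.3 °C.
Cooling required: 27.7 − 26.3 = 1.4 °C.

1.4 °C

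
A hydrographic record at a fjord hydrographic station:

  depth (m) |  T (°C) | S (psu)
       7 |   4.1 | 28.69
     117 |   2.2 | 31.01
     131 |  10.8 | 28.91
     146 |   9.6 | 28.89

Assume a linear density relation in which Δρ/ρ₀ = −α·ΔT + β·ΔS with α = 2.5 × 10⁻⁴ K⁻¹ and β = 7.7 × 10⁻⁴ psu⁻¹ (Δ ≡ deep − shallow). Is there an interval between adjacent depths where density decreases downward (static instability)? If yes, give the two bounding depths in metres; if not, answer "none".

Evaluate Δρ/ρ₀ = −αΔT + βΔS across each adjacent pair:
  7–117 m: −αΔT+βΔS = −(2.5 × 10⁻⁴)(-1.9)+(7.7 × 10⁻⁴)(+2.32) = 2.3 × 10⁻³ → stable
  117–131 m: −αΔT+βΔS = −(2.5 × 10⁻⁴)(+8.6)+(7.7 × 10⁻⁴)(-2.10) = -3.8 × 10⁻³ → UNSTABLE
  131–146 m: −αΔT+βΔS = −(2.5 × 10⁻⁴)(-1.2)+(7.7 × 10⁻⁴)(-0.02) = 2.8 × 10⁻⁴ → stable
The 117–131 m interval has Δρ < 0: lighter water underlies denser water.

117–131 m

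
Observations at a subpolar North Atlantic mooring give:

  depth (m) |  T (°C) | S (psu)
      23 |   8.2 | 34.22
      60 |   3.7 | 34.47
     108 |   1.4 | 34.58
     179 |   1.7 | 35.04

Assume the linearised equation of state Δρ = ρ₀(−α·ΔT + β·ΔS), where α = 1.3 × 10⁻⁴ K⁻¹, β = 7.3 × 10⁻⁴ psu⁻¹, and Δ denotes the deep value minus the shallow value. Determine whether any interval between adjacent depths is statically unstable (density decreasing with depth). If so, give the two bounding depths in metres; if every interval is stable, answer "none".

none

Evaluate Δρ/ρ₀ = −αΔT + βΔS across each adjacent pair:
  23–60 m: −αΔT+βΔS = −(1.3 × 10⁻⁴)(-4.5)+(7.3 × 10⁻⁴)(+0.25) = 7.7 × 10⁻⁴ → stable
  60–108 m: −αΔT+βΔS = −(1.3 × 10⁻⁴)(-2.3)+(7.3 × 10⁻⁴)(+0.11) = 3.8 × 10⁻⁴ → stable
  108–179 m: −αΔT+βΔS = −(1.3 × 10⁻⁴)(+0.3)+(7.3 × 10⁻⁴)(+0.46) = 3.0 × 10⁻⁴ → stable
Every interval has Δρ > 0: the column is stably stratified throughout.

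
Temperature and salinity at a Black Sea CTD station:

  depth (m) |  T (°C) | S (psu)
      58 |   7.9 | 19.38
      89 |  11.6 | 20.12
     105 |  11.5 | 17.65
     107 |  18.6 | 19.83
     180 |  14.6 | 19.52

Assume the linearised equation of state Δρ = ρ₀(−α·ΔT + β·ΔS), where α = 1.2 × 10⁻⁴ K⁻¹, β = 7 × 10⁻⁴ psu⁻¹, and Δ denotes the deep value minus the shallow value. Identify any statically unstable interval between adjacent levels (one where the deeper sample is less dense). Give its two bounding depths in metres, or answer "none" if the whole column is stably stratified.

89–105 m

Evaluate Δρ/ρ₀ = −αΔT + βΔS across each adjacent pair:
  58–89 m: −αΔT+βΔS = −(1.2 × 10⁻⁴)(+3.7)+(7 × 10⁻⁴)(+0.74) = 7.4 × 10⁻⁵ → stable
  89–105 m: −αΔT+βΔS = −(1.2 × 10⁻⁴)(-0.1)+(7 × 10⁻⁴)(-2.47) = -1.7 × 10⁻³ → UNSTABLE
  105–107 m: −αΔT+βΔS = −(1.2 × 10⁻⁴)(+7.1)+(7 × 10⁻⁴)(+2.18) = 6.7 × 10⁻⁴ → stable
  107–180 m: −αΔT+βΔS = −(1.2 × 10⁻⁴)(-4.0)+(7 × 10⁻⁴)(-0.31) = 2.6 × 10⁻⁴ → stable
The 89–105 m interval has Δρ < 0: lighter water underlies denser water.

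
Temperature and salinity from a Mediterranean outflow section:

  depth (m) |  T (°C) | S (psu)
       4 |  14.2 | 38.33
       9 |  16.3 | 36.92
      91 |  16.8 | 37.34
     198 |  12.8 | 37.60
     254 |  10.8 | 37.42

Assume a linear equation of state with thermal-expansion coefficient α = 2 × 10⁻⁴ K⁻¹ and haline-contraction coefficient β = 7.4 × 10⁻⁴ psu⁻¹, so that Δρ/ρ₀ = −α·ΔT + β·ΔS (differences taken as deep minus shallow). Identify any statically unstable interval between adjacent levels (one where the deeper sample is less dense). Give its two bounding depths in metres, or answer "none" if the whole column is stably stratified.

4–9 m

Evaluate Δρ/ρ₀ = −αΔT + βΔS across each adjacent pair:
  4–9 m: −αΔT+βΔS = −(2 × 10⁻⁴)(+2.1)+(7.4 × 10⁻⁴)(-1.41) = -1.5 × 10⁻³ → UNSTABLE
  9–91 m: −αΔT+βΔS = −(2 × 10⁻⁴)(+0.5)+(7.4 × 10⁻⁴)(+0.42) = 2.1 × 10⁻⁴ → stable
  91–198 m: −αΔT+βΔS = −(2 × 10⁻⁴)(-4.0)+(7.4 × 10⁻⁴)(+0.26) = 9.9 × 10⁻⁴ → stable
  198–254 m: −αΔT+βΔS = −(2 × 10⁻⁴)(-2.0)+(7.4 × 10⁻⁴)(-0.18) = 2.7 × 10⁻⁴ → stable
The 4–9 m interval has Δρ < 0: lighter water underlies denser water.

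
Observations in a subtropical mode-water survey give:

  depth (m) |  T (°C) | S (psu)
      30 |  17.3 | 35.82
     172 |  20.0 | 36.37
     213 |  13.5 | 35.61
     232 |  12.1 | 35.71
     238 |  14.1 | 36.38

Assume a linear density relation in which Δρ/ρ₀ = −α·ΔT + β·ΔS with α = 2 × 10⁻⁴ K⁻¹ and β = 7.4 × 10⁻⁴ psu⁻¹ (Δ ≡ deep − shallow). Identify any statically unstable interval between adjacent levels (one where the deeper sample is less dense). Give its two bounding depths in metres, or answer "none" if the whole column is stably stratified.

Evaluate Δρ/ρ₀ = −αΔT + βΔS across each adjacent pair:
  30–172 m: −αΔT+βΔS = −(2 × 10⁻⁴)(+2.7)+(7.4 × 10⁻⁴)(+0.55) = -1.3 × 10⁻⁴ → UNSTABLE
  172–213 m: −αΔT+βΔS = −(2 × 10⁻⁴)(-6.5)+(7.4 × 10⁻⁴)(-0.76) = 7.4 × 10⁻⁴ → stable
  213–232 m: −αΔT+βΔS = −(2 × 10⁻⁴)(-1.4)+(7.4 × 10⁻⁴)(+0.10) = 3.5 × 10⁻⁴ → stable
  232–238 m: −αΔT+βΔS = −(2 × 10⁻⁴)(+2.0)+(7.4 × 10⁻⁴)(+0.67) = 9.6 × 10⁻⁵ → stable
The 30–172 m interval has Δρ < 0: lighter water underlies denser water.

30–172 m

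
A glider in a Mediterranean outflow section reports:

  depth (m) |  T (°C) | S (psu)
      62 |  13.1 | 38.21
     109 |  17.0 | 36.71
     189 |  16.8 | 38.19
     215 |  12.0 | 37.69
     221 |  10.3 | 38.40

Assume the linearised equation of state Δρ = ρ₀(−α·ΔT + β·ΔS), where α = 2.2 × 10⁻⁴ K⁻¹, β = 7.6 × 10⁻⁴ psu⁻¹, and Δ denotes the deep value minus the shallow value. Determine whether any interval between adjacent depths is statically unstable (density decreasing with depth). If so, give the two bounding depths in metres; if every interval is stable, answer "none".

62–109 m

Evaluate Δρ/ρ₀ = −αΔT + βΔS across each adjacent pair:
  62–109 m: −αΔT+βΔS = −(2.2 × 10⁻⁴)(+3.9)+(7.6 × 10⁻⁴)(-1.50) = -2.0 × 10⁻³ → UNSTABLE
  109–189 m: −αΔT+βΔS = −(2.2 × 10⁻⁴)(-0.2)+(7.6 × 10⁻⁴)(+1.48) = 1.2 × 10⁻³ → stable
  189–215 m: −αΔT+βΔS = −(2.2 × 10⁻⁴)(-4.8)+(7.6 × 10⁻⁴)(-0.50) = 6.8 × 10⁻⁴ → stable
  215–221 m: −αΔT+βΔS = −(2.2 × 10⁻⁴)(-1.7)+(7.6 × 10⁻⁴)(+0.71) = 9.1 × 10⁻⁴ → stable
The 62–109 m interval has Δρ < 0: lighter water underlies denser water.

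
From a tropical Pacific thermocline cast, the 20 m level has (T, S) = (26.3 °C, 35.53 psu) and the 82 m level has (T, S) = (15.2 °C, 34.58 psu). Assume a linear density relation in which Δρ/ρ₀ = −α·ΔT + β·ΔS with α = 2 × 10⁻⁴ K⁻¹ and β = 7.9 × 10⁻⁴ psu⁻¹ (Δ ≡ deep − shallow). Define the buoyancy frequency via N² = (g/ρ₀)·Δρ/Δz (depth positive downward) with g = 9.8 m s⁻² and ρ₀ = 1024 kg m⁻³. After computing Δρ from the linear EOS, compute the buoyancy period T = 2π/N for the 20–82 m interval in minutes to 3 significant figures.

6.87 min

ΔT = -11.1 K, ΔS = -0.95 psu (deep − shallow).
Δρ/ρ₀ = −αΔT + βΔS = 2.22 × 10⁻³ − 7.505 × 10⁻⁴ = 1.4695 × 10⁻³, so Δρ ≈ 1.505 kg m⁻³.
N² = (g/ρ₀)·Δρ/Δz = g·(Δρ/ρ₀)/Δz = 9.8 × 1.4695 × 10⁻³ / 62 = 2.3228 × 10⁻⁴ s⁻².
N = √(2.3228 × 10⁻⁴) = 0.015241 rad s⁻¹ → T = 2π/N = 412.26 s = 6.8710 min ≈ 6.87 min.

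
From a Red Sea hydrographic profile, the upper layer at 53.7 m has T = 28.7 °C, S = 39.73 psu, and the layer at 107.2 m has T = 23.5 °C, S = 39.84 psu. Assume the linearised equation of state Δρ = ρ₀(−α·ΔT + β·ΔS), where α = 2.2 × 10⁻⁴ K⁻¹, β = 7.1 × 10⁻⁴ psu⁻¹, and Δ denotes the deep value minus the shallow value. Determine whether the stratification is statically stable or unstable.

ΔT = 23.5 − 28.7 = -5.2 K and ΔS = 39.84 − 39.73 = +0.11 psu (deep − shallow).
−αΔT = 1.144 × 10⁻³; βΔS = 7.81 × 10⁻⁵; sum Δρ/ρ₀ = 1.2221 × 10⁻³.
Δρ/ρ₀ > 0, so Δρ > 0: deeper water is denser → statically stable.

stable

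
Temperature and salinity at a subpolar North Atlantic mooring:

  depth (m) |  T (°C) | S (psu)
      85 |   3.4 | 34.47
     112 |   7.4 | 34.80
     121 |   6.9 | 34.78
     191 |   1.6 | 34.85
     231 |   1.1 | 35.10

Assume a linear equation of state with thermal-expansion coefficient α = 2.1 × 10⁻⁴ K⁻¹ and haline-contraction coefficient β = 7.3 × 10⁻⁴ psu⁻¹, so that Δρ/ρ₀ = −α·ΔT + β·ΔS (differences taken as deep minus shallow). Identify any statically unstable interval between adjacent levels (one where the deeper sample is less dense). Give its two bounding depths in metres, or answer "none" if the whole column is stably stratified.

Evaluate Δρ/ρ₀ = −αΔT + βΔS across each adjacent pair:
  85–112 m: −αΔT+βΔS = −(2.1 × 10⁻⁴)(+4.0)+(7.3 × 10⁻⁴)(+0.33) = -6.0 × 10⁻⁴ → UNSTABLE
  112–121 m: −αΔT+βΔS = −(2.1 × 10⁻⁴)(-0.5)+(7.3 × 10⁻⁴)(-0.02) = 9.0 × 10⁻⁵ → stable
  121–191 m: −αΔT+βΔS = −(2.1 × 10⁻⁴)(-5.3)+(7.3 × 10⁻⁴)(+0.07) = 1.2 × 10⁻³ → stable
  191–231 m: −αΔT+βΔS = −(2.1 × 10⁻⁴)(-0.5)+(7.3 × 10⁻⁴)(+0.25) = 2.9 × 10⁻⁴ → stable
The 85–112 m interval has Δρ < 0: lighter water underlies denser water.

85–112 m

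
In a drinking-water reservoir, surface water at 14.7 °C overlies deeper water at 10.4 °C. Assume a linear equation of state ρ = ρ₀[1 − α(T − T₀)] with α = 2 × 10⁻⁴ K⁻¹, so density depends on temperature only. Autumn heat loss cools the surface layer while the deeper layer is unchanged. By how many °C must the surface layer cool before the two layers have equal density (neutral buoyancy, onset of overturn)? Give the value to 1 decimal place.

4.3 °C

With temperature the only control, equal density requires T_surf′ = T_deep.
T_surf′ = 10.4 °C.
Cooling required: 14.7 − 10.4 = 4.3 °C.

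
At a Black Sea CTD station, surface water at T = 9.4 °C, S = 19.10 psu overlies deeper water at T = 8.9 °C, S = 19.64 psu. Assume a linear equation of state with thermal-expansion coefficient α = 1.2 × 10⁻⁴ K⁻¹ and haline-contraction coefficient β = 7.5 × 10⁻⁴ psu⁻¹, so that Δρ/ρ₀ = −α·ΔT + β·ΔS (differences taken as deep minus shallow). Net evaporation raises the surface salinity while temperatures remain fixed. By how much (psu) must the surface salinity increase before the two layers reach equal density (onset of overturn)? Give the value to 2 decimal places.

0.62 psu

Neutral buoyancy requires −α(T_deep − T_surf) + β(S_deep − S_surf′) = 0.
S_surf′ = S_deep − (α/β)·ΔT = 19.64 − (1.2 × 10⁻⁴/7.5 × 10⁻⁴)·(-0.5) = 19.7200 psu.
Increase required: 19.7200 − 19.10 = 0.6200 psu.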